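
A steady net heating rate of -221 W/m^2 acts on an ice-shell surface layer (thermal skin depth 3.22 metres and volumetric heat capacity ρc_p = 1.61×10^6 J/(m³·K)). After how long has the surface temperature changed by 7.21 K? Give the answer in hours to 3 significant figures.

Areal heat capacity C = ρc_p × D = 1.61×10^6 × 3.22 = 5.18×10^6 J/(m²·K).
Time required: Δt = C ΔT / F = 5.18×10^6 × -7.21 / -221 = 1.69×10^5 s.
In hours: 1.69×10^5 s / (3600 s/hour) = 47.0 hours.

47.0 hours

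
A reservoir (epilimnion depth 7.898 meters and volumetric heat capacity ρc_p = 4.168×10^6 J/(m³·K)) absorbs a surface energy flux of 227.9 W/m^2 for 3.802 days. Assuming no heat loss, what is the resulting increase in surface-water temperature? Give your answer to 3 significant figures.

2.27 K

Areal heat capacity C = ρc_p × D = 4.168×10^6 × 7.898 = 3.29×10^7 J/(m^2 K).
Net heat input Q = F Δt = 227.9 × (3.802 days × 86400 s/day) = 7.49×10^7 J/m².
ΔT = Q / C = 7.49×10^7 / 3.29×10^7 = 2.27 K.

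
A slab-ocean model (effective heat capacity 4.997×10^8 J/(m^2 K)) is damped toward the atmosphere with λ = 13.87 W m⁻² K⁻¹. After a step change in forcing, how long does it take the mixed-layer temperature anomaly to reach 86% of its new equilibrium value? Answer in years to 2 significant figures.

2.2 years

Areal heat capacity C = 4.997×10^8 J/(m^2 K) (given).
τ = C / λ = 5.00×10^8 / 13.87 = 3.60×10^7 s.
Fraction reached: 1 − e^(−t/τ) = 0.86 ⇒ t = −τ ln(1 − 0.86) = τ × 1.97.
t = 7.08×10^7 s = 2.24 years.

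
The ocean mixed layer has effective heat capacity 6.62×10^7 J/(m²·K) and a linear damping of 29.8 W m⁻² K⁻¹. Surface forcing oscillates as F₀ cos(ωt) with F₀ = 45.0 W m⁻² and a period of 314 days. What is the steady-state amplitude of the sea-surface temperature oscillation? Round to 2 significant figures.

1.3 K

Areal heat capacity C = 6.62×10^7 J/(m²·K) (given).
Angular frequency ω = 2π / T = 2π / 2.71×10^7 s = 2.32×10^-7 s⁻¹.
√((Cω)² + λ²) = √((15.3)² + 29.8²) = 33.5 W/(m²·K).
Amplitude A = F₀ / √((Cω)²+λ²) = 45.0 / 33.5 = 1.34 K.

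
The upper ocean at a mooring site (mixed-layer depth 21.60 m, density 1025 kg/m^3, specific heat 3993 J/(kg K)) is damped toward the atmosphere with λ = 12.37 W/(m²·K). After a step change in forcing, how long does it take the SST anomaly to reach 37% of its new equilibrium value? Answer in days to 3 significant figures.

38.2 days

Areal heat capacity C = ρ c_p D = 1025 × 3993 × 21.60 = 8.84×10^7 J m⁻² K⁻¹.
τ = C / λ = 8.84×10^7 / 12.37 = 7.15×10^6 s.
Fraction reached: 1 − e^(−t/τ) = 0.37 ⇒ t = −τ ln(1 − 0.37) = τ × 0.462.
t = 3.30×10^6 s = 38.2 days.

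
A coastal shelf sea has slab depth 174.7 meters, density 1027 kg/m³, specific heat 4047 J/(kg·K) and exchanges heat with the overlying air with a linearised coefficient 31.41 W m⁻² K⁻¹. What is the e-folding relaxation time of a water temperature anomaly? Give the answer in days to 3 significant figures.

Areal heat capacity C = ρ c_p D = 1027 × 4047 × 174.7 = 7.26×10^8 J/(m²·K).
Relaxation time τ = C / λ = 7.26×10^8 / 31.41 = 2.31×10^7 s.
In days: 2.31×10^7 s / (86400 s/day) = 268 days.

268 days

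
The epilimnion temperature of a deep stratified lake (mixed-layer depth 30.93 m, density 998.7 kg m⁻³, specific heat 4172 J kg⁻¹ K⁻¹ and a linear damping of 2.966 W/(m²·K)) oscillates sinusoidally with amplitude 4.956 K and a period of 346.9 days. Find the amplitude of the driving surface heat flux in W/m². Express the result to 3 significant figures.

Areal heat capacity C = ρ c_p D = 998.7 × 4172 × 30.93 = 1.29×10^8 J/(m²·K).
ω = 2π / 3.00×10^7 s = 2.10×10^-7 s⁻¹.
√((Cω)² + λ²) = √((27.0)² + 2.966²) = 27.2 W/(m²·K).
F₀ = A × √((Cω)²+λ²) = 4.956 × 27.2 = 135 W/m².

135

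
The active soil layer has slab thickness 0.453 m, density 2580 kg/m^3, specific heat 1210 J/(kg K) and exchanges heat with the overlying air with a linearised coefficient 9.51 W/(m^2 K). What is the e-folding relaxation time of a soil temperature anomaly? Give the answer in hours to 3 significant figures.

Areal heat capacity C = ρ c_p D = 2580 × 1210 × 0.453 = 1.41×10^6 J/(m²·K).
Relaxation time τ = C / λ = 1.41×10^6 / 9.51 = 1.49×10^5 s.
In hours: 1.49×10^5 s / (3600 s/hour) = 41.3 hours.

41.3 hours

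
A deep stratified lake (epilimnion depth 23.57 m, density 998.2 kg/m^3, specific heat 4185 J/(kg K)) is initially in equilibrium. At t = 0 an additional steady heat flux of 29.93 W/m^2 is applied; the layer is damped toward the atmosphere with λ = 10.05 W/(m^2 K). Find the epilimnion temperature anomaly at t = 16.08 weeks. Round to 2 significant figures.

Areal heat capacity C = ρ c_p D = 998.2 × 4185 × 23.57 = 9.85×10^7 J m⁻² K⁻¹.
τ = C / λ = 9.85×10^7 / 10.05 = 9.80×10^6 s.
Equilibrium anomaly ΔT_eq = F / λ = 29.93 / 10.05 = 2.98 K.
t = 16.08 weeks = 9.73×10^6 s, so t/τ = 0.993.
ΔT(t) = ΔT_eq (1 − e^(−t/τ)) = 2.98 × (1 − e^−0.993) = 1.87 K.

1.9 K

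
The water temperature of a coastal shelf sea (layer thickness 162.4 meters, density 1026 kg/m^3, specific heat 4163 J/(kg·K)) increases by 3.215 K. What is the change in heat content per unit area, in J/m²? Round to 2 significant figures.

2.2×10^9

Areal heat capacity C = ρ c_p D = 1026 × 4163 × 162.4 = 6.94×10^8 J m⁻² K⁻¹.
ΔQ = C ΔT = 6.94×10^8 × 3.215 = 2.23×10^9 J/m².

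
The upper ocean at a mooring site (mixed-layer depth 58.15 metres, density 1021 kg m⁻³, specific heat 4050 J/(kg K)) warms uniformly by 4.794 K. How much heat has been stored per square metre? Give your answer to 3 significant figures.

1.15×10^9

Areal heat capacity C = ρ c_p D = 1021 × 4050 × 58.15 = 2.40×10^8 J/(m^2 K).
ΔQ = C ΔT = 2.40×10^8 × 4.794 = 1.15×10^9 J/m².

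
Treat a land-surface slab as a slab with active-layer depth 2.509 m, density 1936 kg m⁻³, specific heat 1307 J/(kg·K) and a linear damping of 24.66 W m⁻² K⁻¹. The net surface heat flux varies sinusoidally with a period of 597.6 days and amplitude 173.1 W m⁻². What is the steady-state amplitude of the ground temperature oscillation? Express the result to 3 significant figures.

7.02 K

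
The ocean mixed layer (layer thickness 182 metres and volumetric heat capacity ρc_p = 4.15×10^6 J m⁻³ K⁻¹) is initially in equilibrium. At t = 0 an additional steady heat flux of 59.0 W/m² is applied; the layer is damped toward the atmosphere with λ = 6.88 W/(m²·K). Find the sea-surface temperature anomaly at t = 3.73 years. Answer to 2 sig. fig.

5.6 K

Areal heat capacity C = ρc_p × D = 4.15×10^6 × 182 = 7.55×10^8 J/(m²·K).
τ = C / λ = 7.55×10^8 / 6.88 = 1.10×10^8 s.
Equilibrium anomaly ΔT_eq = F / λ = 59.0 / 6.88 = 8.58 K.
t = 3.73 years = 1.18×10^8 s, so t/τ = 1.07.
ΔT(t) = ΔT_eq (1 − e^(−t/τ)) = 8.58 × (1 − e^−1.07) = 5.64 K.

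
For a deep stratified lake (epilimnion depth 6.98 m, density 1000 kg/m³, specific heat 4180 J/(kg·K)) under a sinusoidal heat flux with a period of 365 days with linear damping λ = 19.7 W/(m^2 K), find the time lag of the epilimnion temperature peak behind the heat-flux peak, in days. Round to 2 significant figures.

Areal heat capacity C = ρ c_p D = 1000 × 4180 × 6.98 = 2.92×10^7 J m⁻² K⁻¹.
ω = 2π / 3.15×10^7 s = 1.99×10^-7 s⁻¹.
Phase lag φ = arctan(Cω/λ) = arctan(5.81/19.7) = 0.287 rad.
Time lag = φ / ω = 0.287 / 1.99×10^-7 = 1.44×10^6 s = 16.7 days.

17 days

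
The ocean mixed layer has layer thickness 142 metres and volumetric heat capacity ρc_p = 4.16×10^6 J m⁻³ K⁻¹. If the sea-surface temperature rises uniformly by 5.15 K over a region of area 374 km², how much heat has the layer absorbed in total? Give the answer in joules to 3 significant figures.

1.14×10^18 J

Areal heat capacity C = ρc_p × D = 4.16×10^6 × 142 = 5.91×10^8 J m⁻² K⁻¹.
Heat per unit area: q = C ΔT = 5.91×10^8 × 5.15 = 3.04×10^9 J/m².
Total heat: Q = q × A = 3.04×10^9 × (374 × 10⁶ m²) = 1.14×10^18 J.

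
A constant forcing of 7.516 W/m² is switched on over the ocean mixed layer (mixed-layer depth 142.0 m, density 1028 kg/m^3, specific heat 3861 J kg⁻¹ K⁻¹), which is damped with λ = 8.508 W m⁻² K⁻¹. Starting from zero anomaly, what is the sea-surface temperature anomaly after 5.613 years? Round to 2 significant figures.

Areal heat capacity C = ρ c_p D = 1028 × 3861 × 142.0 = 5.64×10^8 J m⁻² K⁻¹.
τ = C / λ = 5.64×10^8 / 8.508 = 6.62×10^7 s.
Equilibrium anomaly ΔT_eq = F / λ = 7.516 / 8.508 = 0.883 K.
t = 5.613 years = 1.77×10^8 s, so t/τ = 2.67.
ΔT(t) = ΔT_eq (1 − e^(−t/τ)) = 0.883 × (1 − e^−2.67) = 0.822 K.

0.82 K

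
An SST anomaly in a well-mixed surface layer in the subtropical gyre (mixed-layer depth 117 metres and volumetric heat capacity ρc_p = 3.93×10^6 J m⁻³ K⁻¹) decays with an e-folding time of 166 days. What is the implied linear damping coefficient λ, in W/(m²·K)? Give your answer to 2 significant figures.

32

Areal heat capacity C = ρc_p × D = 3.93×10^6 × 117 = 4.60×10^8 J/(m^2 K).
τ = 166 days = 1.43×10^7 s.
λ = C / τ = 4.60×10^8 / 1.43×10^7 = 32.1 W/(m²·K).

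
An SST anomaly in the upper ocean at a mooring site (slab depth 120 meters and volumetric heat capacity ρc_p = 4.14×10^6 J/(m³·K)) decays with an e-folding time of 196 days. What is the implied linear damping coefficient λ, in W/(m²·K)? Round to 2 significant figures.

29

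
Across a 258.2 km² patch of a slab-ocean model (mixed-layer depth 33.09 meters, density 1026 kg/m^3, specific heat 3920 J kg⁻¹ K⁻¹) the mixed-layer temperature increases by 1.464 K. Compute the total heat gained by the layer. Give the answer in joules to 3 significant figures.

5.03×10^16 J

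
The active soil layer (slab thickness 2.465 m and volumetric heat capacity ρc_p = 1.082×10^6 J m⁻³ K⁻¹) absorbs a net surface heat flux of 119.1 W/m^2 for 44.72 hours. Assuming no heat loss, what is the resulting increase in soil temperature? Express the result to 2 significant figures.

7.2 K

Areal heat capacity C = ρc_p × D = 1.082×10^6 × 2.465 = 2.67×10^6 J m⁻² K⁻¹.
Net heat input Q = F Δt = 119.1 × (44.72 hours × 3600 s/hour) = 1.92×10^7 J/m².
ΔT = Q / C = 1.92×10^7 / 2.67×10^6 = 7.19 K.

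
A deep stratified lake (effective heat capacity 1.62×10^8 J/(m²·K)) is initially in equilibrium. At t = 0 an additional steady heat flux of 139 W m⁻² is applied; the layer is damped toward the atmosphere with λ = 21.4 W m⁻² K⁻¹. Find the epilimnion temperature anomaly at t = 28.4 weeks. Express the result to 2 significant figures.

Areal heat capacity C = 1.62×10^8 J/(m²·K) (given).
τ = C / λ = 1.62×10^8 / 21.4 = 7.57×10^6 s.
Equilibrium anomaly ΔT_eq = F / λ = 139 / 21.4 = 6.50 K.
t = 28.4 weeks = 1.72×10^7 s, so t/τ = 2.27.
ΔT(t) = ΔT_eq (1 − e^(−t/τ)) = 6.50 × (1 − e^−2.27) = 5.82 K.

5.8 K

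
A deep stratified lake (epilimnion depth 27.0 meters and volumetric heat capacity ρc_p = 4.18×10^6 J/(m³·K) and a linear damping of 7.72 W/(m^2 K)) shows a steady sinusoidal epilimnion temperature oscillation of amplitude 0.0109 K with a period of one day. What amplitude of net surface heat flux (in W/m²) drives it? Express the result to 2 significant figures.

Areal heat capacity C = ρc_p × D = 4.18×10^6 × 27.0 = 1.13×10^8 J/(m^2 K).
ω = 2π / 86400 s = 7.27×10^-5 s⁻¹.
√((Cω)² + λ²) = √((8210)² + 7.72²) = 8210 W/(m²·K).
F₀ = A × √((Cω)²+λ²) = 0.0109 × 8210 = 89.5 W/m².

89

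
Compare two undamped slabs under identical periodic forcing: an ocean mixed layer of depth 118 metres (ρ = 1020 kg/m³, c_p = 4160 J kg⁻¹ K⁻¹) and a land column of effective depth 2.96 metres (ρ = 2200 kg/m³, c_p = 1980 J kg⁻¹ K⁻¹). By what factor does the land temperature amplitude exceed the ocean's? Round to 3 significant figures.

C_ocean = 1020 × 4160 × 118 = 5.01×10^8 J/(m²·K).
C_land = 2200 × 1980 × 2.96 = 1.29×10^7 J/(m²·K).
Undamped amplitude ∝ 1/C, so A_land/A_ocean = C_ocean/C_land = 38.8.

38.8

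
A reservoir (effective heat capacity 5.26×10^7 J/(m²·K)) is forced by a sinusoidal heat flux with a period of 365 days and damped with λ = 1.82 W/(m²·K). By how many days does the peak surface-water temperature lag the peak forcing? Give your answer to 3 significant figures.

Areal heat capacity C = 5.26×10^7 J/(m²·K) (given).
ω = 2π / 3.15×10^7 s = 1.99×10^-7 s⁻¹.
Phase lag φ = arctan(Cω/λ) = arctan(10.5/1.82) = 1.40 rad.
Time lag = φ / ω = 1.40 / 1.99×10^-7 = 7.02×10^6 s = 81.3 days.

81.3 days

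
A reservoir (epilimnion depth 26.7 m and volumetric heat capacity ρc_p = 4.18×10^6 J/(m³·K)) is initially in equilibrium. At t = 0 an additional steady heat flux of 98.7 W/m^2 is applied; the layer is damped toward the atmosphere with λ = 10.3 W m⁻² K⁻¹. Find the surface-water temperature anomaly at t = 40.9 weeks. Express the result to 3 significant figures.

8.61 K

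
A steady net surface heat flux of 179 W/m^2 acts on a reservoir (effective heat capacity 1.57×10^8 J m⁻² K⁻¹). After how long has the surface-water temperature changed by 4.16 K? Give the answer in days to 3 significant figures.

42.2 days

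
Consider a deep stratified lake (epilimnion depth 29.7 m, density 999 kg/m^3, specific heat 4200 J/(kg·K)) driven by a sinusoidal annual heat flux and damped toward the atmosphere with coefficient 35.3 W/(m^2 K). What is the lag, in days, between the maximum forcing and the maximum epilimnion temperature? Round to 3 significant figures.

Areal heat capacity C = ρ c_p D = 999 × 4200 × 29.7 = 1.25×10^8 J/(m²·K).
ω = 2π / 3.15×10^7 s = 1.99×10^-7 s⁻¹.
Phase lag φ = arctan(Cω/λ) = arctan(24.8/35.3) = 0.613 rad.
Time lag = φ / ω = 0.613 / 1.99×10^-7 = 3.08×10^6 s = 35.6 days.

35.6 days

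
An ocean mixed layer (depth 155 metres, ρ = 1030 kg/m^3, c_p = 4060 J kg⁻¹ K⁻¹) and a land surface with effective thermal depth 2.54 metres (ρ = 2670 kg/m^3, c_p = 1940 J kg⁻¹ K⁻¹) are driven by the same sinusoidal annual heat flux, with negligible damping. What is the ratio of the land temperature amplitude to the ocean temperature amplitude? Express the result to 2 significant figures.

C_ocean = 1030 × 4060 × 155 = 6.48×10^8 J/(m²·K).
C_land = 2670 × 1940 × 2.54 = 1.32×10^7 J/(m²·K).
Undamped amplitude ∝ 1/C, so A_land/A_ocean = C_ocean/C_land = 49.3.

49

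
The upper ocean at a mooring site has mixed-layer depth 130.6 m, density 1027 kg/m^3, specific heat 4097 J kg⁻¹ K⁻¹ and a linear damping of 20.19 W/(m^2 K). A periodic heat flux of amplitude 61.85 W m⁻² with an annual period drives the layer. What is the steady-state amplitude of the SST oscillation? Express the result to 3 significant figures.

Areal heat capacity C = ρ c_p D = 1027 × 4097 × 130.6 = 5.50×10^8 J/(m^2 K).
Angular frequency ω = 2π / T = 2π / 3.15×10^7 s = 1.99×10^-7 s⁻¹.
√((Cω)² + λ²) = √((109)² + 20.19²) = 111 W/(m²·K).
Amplitude A = F₀ / √((Cω)²+λ²) = 61.85 / 111 = 0.556 K.

0.556 K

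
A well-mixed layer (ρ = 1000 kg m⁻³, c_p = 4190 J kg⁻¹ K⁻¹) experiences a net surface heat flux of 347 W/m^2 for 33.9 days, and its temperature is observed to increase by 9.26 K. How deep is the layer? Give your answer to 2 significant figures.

Heat input Q = F Δt = 347 × 2.93×10^6 s = 1.02×10^9 J/m².
Required areal heat capacity C = Q / ΔT = 1.10×10^8 J/(m²·K).
Depth D = C / (ρ c_p) = 1.10×10^8 / (1000 × 4190) = 26.2 m.

26 m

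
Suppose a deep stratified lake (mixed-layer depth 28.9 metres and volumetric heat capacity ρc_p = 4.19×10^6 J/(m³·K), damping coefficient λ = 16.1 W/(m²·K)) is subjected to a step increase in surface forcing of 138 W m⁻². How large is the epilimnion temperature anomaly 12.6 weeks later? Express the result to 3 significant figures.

Areal heat capacity C = ρc_p × D = 4.19×10^6 × 28.9 = 1.21×10^8 J/(m²·K).
τ = C / λ = 1.21×10^8 / 16.1 = 7.52×10^6 s.
Equilibrium anomaly ΔT_eq = F / λ = 138 / 16.1 = 8.57 K.
t = 12.6 weeks = 7.62×10^6 s, so t/τ = 1.01.
ΔT(t) = ΔT_eq (1 − e^(−t/τ)) = 8.57 × (1 − e^−1.01) = 5.46 K.

5.46 K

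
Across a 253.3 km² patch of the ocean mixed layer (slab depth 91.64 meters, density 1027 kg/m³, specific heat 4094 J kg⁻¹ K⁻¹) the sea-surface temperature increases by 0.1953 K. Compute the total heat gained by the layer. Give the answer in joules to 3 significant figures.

1.91×10^16 J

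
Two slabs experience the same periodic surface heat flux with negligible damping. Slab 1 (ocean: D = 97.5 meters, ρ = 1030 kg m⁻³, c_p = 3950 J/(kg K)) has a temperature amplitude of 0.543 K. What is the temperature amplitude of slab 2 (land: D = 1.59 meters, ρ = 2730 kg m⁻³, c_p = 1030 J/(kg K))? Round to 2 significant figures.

C_ocean = 3.97×10^8 J/(m²·K); C_land = 4.47×10^6 J/(m²·K).
A ∝ 1/C ⇒ A_land = A_ocean × C_ocean/C_land = 0.543 × 88.7 = 48.2 K.

48 K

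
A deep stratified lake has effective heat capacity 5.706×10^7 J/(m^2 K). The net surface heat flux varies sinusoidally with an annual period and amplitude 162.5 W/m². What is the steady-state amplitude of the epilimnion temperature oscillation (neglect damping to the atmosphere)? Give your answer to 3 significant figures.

14.3 K

Areal heat capacity C = 5.706×10^7 J/(m^2 K) (given).
Angular frequency ω = 2π / T = 2π / 3.15×10^7 s = 1.99×10^-7 s⁻¹.
Cω = 5.71×10^7 × 1.99×10^-7 = 11.4 W/(m²·K).
Amplitude A = F₀ / (Cω) = 162.5 / 11.4 = 14.3 K.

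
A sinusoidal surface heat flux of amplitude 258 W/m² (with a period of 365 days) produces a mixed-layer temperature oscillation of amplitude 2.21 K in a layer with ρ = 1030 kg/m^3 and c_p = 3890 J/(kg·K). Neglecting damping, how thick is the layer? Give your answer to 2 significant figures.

150 m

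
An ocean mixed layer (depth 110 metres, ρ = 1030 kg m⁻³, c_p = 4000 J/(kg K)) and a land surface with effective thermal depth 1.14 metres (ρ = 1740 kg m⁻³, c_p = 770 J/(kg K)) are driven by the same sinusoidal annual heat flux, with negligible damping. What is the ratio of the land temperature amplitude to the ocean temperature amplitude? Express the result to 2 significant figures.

300

C_ocean = 1030 × 4000 × 110 = 4.53×10^8 J/(m²·K).
C_land = 1740 × 770 × 1.14 = 1.53×10^6 J/(m²·K).
Undamped amplitude ∝ 1/C, so A_land/A_ocean = C_ocean/C_land = 297.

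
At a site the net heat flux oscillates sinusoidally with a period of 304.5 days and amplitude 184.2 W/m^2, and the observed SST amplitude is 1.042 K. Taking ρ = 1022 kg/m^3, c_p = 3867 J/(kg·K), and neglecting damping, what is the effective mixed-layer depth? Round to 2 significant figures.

ω = 2π / 2.63×10^7 s = 2.39×10^-7 s⁻¹.
Required C = F₀ / (A ω) = 184.2 / (1.042 × 2.39×10^-7) = 7.40×10^8 J/(m²·K).
D = C / (ρ c_p) = 7.40×10^8 / (1022 × 3867) = 187 m.

190 m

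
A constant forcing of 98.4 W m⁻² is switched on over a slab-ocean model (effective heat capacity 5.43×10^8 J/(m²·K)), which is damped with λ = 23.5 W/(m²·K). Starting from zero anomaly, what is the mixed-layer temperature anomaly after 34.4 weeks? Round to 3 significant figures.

Areal heat capacity C = 5.43×10^8 J/(m²·K) (given).
τ = C / λ = 5.43×10^8 / 23.5 = 2.31×10^7 s.
Equilibrium anomaly ΔT_eq = F / λ = 98.4 / 23.5 = 4.19 K.
t = 34.4 weeks = 2.08×10^7 s, so t/τ = 0.900.
ΔT(t) = ΔT_eq (1 − e^(−t/τ)) = 4.19 × (1 − e^−0.900) = 2.49 K.

2.49 K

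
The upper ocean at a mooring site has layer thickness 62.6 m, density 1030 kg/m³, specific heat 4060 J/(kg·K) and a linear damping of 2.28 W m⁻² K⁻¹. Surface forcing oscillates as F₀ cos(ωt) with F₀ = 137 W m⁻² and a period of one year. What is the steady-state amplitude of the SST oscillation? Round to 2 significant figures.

Areal heat capacity C = ρ c_p D = 1030 × 4060 × 62.6 = 2.62×10^8 J/(m^2 K).
Angular frequency ω = 2π / T = 2π / 3.15×10^7 s = 1.99×10^-7 s⁻¹.
√((Cω)² + λ²) = √((52.2)² + 2.28²) = 52.2 W/(m²·K).
Amplitude A = F₀ / √((Cω)²+λ²) = 137 / 52.2 = 2.62 K.

2.6 K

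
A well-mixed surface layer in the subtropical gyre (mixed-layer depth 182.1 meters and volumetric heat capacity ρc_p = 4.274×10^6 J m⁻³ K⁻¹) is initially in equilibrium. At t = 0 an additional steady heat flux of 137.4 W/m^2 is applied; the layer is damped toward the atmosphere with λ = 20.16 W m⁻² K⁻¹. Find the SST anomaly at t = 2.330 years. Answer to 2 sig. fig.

5.8 K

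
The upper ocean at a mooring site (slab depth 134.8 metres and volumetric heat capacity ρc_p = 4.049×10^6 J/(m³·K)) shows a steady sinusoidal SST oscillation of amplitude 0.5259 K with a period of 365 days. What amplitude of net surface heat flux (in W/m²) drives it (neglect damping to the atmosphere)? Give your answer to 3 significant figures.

57.2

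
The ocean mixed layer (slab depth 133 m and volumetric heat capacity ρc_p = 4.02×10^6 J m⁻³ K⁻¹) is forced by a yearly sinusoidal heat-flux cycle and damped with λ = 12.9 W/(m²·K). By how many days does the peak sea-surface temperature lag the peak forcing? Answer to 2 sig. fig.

Areal heat capacity C = ρc_p × D = 4.02×10^6 × 133 = 5.35×10^8 J/(m²·K).
ω = 2π / 3.15×10^7 s = 1.99×10^-7 s⁻¹.
Phase lag φ = arctan(Cω/λ) = arctan(107/12.9) = 1.45 rad.
Time lag = φ / ω = 1.45 / 1.99×10^-7 = 7.28×10^6 s = 84.2 days.

84 days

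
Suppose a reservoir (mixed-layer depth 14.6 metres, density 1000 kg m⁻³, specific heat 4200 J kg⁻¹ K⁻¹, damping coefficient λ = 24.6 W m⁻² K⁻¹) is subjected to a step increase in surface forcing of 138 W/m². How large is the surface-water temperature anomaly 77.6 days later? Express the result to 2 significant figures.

Areal heat capacity C = ρ c_p D = 1000 × 4200 × 14.6 = 6.13×10^7 J m⁻² K⁻¹.
τ = C / λ = 6.13×10^7 / 24.6 = 2.49×10^6 s.
Equilibrium anomaly ΔT_eq = F / λ = 138 / 24.6 = 5.61 K.
t = 77.6 days = 6.70×10^6 s, so t/τ = 2.69.
ΔT(t) = ΔT_eq (1 − e^(−t/τ)) = 5.61 × (1 − e^−2.69) = 5.23 K.

5.2 K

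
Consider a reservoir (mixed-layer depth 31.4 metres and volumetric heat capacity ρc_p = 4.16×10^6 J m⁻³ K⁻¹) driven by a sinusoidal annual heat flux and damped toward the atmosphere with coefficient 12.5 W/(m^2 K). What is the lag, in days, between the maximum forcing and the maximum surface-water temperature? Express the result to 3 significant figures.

Areal heat capacity C = ρc_p × D = 4.16×10^6 × 31.4 = 1.31×10^8 J/(m^2 K).
ω = 2π / 3.15×10^7 s = 1.99×10^-7 s⁻¹.
Phase lag φ = arctan(Cω/λ) = arctan(26.0/12.5) = 1.12 rad.
Time lag = φ / ω = 1.12 / 1.99×10^-7 = 5.64×10^6 s = 65.2 days.

65.2 days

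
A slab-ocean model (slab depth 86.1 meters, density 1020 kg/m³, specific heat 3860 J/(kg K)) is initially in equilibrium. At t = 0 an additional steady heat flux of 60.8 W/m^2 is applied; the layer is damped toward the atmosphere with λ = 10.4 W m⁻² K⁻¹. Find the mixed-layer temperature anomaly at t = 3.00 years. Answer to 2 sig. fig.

5.5 K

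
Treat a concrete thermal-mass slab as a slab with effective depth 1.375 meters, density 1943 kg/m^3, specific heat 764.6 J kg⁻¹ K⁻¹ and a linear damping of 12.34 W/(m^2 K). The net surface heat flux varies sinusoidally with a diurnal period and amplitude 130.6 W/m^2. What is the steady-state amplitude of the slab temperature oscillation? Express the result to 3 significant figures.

0.876 K

Areal heat capacity C = ρ c_p D = 1943 × 764.6 × 1.375 = 2.04×10^6 J m⁻² K⁻¹.
Angular frequency ω = 2π / T = 2π / 86400 s = 7.27×10^-5 s⁻¹.
√((Cω)² + λ²) = √((149)² + 12.34²) = 149 W/(m²·K).
Amplitude A = F₀ / √((Cω)²+λ²) = 130.6 / 149 = 0.876 K.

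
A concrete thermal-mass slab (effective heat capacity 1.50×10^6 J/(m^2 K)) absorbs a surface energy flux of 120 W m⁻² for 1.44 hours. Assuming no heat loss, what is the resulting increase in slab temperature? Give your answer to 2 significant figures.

0.41 K

Areal heat capacity C = 1.50×10^6 J/(m^2 K) (given).
Net heat input Q = F Δt = 120 × (1.44 hours × 3600 s/hour) = 6.22×10^5 J/m².
ΔT = Q / C = 6.22×10^5 / 1.50×10^6 = 0.415 K.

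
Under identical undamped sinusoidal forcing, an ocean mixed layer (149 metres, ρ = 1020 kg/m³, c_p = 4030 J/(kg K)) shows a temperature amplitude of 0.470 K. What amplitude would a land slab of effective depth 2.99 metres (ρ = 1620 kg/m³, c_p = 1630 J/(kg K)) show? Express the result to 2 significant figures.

C_ocean = 6.12×10^8 J/(m²·K); C_land = 7.90×10^6 J/(m²·K).
A ∝ 1/C ⇒ A_land = A_ocean × C_ocean/C_land = 0.470 × 77.6 = 36.5 K.

36 K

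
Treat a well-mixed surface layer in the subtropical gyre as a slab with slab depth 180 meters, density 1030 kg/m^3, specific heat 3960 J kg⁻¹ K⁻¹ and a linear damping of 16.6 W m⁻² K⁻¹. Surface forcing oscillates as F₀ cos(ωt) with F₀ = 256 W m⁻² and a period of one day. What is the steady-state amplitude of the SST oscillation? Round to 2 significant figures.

0.0048 K

Areal heat capacity C = ρ c_p D = 1030 × 3960 × 180 = 7.34×10^8 J/(m²·K).
Angular frequency ω = 2π / T = 2π / 86400 s = 7.27×10^-5 s⁻¹.
√((Cω)² + λ²) = √((53400)² + 16.6²) = 53400 W/(m²·K).
Amplitude A = F₀ / √((Cω)²+λ²) = 256 / 53400 = 0.00479 K.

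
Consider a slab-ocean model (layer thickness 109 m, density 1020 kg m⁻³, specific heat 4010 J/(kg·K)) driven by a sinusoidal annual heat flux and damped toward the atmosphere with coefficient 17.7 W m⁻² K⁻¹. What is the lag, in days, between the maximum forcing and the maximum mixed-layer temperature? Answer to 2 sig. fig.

80 days

Areal heat capacity C = ρ c_p D = 1020 × 4010 × 109 = 4.46×10^8 J m⁻² K⁻¹.
ω = 2π / 3.15×10^7 s = 1.99×10^-7 s⁻¹.
Phase lag φ = arctan(Cω/λ) = arctan(88.8/17.7) = 1.37 rad.
Time lag = φ / ω = 1.37 / 1.99×10^-7 = 6.90×10^6 s = 79.8 days.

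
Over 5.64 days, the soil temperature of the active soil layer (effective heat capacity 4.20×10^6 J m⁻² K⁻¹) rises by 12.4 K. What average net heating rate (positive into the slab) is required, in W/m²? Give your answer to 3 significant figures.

107

Areal heat capacity C = 4.20×10^6 J m⁻² K⁻¹ (given).
Required heat per unit area: Q = C ΔT = 4.20×10^6 × 12.4 = 5.21×10^7 J/m².
Flux F = Q / Δt = 5.21×10^7 / 4.87×10^5 s = 107 W/m².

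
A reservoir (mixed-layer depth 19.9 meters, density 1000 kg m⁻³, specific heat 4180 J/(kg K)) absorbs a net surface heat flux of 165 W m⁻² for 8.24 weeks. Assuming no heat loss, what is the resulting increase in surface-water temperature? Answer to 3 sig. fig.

Areal heat capacity C = ρ c_p D = 1000 × 4180 × 19.9 = 8.32×10^7 J/(m²·K).
Net heat input Q = F Δt = 165 × (8.24 weeks × 6.048×10^5 s/week) = 8.22×10^8 J/m².
ΔT = Q / C = 8.22×10^8 / 8.32×10^7 = 9.89 K.

9.89 K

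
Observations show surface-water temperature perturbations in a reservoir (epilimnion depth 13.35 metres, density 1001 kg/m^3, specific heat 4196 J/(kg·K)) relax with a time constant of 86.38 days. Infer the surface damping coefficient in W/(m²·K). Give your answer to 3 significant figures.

7.51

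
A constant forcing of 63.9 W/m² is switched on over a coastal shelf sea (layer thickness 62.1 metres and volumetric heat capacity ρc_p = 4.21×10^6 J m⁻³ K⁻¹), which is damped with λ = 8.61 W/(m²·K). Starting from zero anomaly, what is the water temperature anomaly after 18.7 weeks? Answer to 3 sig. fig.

Areal heat capacity C = ρc_p × D = 4.21×10^6 × 62.1 = 2.61×10^8 J m⁻² K⁻¹.
τ = C / λ = 2.61×10^8 / 8.61 = 3.04×10^7 s.
Equilibrium anomaly ΔT_eq = F / λ = 63.9 / 8.61 = 7.42 K.
t = 18.7 weeks = 1.13×10^7 s, so t/τ = 0.372.
ΔT(t) = ΔT_eq (1 − e^(−t/τ)) = 7.42 × (1 − e^−0.372) = 2.31 K.

2.31 K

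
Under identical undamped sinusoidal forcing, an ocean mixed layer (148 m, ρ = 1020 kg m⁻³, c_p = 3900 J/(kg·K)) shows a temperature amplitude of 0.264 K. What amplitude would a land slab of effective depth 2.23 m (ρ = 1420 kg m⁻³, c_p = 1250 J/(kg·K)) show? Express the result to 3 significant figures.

39.3 K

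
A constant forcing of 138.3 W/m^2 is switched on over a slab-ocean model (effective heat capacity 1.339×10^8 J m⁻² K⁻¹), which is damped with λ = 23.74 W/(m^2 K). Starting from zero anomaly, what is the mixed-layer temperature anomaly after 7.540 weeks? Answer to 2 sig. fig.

3.2 K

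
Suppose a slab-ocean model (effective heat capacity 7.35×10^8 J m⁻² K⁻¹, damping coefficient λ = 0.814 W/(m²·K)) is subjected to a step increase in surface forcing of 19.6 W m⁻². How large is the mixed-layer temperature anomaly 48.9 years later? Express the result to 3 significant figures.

19.7 K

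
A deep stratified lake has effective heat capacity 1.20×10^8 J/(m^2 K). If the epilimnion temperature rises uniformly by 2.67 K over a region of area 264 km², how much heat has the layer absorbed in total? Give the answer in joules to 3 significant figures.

Areal heat capacity C = 1.20×10^8 J/(m^2 K) (given).
Heat per unit area: q = C ΔT = 1.20×10^8 × 2.67 = 3.20×10^8 J/m².
Total heat: Q = q × A = 3.20×10^8 × (264 × 10⁶ m²) = 8.46×10^16 J.

8.46×10^16 J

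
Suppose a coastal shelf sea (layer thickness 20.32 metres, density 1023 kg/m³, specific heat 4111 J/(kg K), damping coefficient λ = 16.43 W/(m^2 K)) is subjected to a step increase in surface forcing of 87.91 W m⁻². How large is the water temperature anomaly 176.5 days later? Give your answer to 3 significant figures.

5.07 K

Areal heat capacity C = ρ c_p D = 1023 × 4111 × 20.32 = 8.55×10^7 J/(m^2 K).
τ = C / λ = 8.55×10^7 / 16.43 = 5.20×10^6 s.
Equilibrium anomaly ΔT_eq = F / λ = 87.91 / 16.43 = 5.35 K.
t = 176.5 days = 1.52×10^7 s, so t/τ = 2.93.
ΔT(t) = ΔT_eq (1 − e^(−t/τ)) = 5.35 × (1 − e^−2.93) = 5.07 K.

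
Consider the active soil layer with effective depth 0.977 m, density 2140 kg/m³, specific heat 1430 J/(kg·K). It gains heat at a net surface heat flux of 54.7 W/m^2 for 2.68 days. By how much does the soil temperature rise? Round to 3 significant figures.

4.24 K

Areal heat capacity C = ρ c_p D = 2140 × 1430 × 0.977 = 2.99×10^6 J m⁻² K⁻¹.
Net heat input Q = F Δt = 54.7 × (2.68 days × 86400 s/day) = 1.27×10^7 J/m².
ΔT = Q / C = 1.27×10^7 / 2.99×10^6 = 4.24 K.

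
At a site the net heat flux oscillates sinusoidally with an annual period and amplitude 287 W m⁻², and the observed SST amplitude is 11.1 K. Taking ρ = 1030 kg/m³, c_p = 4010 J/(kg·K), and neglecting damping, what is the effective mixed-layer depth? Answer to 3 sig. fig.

31.4 m

ω = 2π / 3.15×10^7 s = 1.99×10^-7 s⁻¹.
Required C = F₀ / (A ω) = 287 / (11.1 × 1.99×10^-7) = 1.30×10^8 J/(m²·K).
D = C / (ρ c_p) = 1.30×10^8 / (1030 × 4010) = 31.4 m.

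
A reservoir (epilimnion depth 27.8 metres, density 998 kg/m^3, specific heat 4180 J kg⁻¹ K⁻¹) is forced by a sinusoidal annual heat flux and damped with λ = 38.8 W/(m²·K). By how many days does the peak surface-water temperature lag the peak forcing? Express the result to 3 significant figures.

31.2 days

Areal heat capacity C = ρ c_p D = 998 × 4180 × 27.8 = 1.16×10^8 J/(m²·K).
ω = 2π / 3.15×10^7 s = 1.99×10^-7 s⁻¹.
Phase lag φ = arctan(Cω/λ) = arctan(23.1/38.8) = 0.537 rad.
Time lag = φ / ω = 0.537 / 1.99×10^-7 = 2.70×10^6 s = 31.2 days.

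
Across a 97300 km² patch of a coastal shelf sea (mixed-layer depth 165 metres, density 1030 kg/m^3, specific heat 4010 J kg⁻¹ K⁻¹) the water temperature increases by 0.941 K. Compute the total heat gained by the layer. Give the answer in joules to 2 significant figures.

Areal heat capacity C = ρ c_p D = 1030 × 4010 × 165 = 6.81×10^8 J/(m²·K).
Heat per unit area: q = C ΔT = 6.81×10^8 × 0.941 = 6.41×10^8 J/m².
Total heat: Q = q × A = 6.41×10^8 × (97300 × 10⁶ m²) = 6.24×10^19 J.

6.2×10^19 J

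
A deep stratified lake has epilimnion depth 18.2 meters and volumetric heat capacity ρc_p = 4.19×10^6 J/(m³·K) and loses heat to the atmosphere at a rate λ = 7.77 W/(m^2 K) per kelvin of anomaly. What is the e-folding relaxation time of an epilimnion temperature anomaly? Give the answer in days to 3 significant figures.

114 days

Areal heat capacity C = ρc_p × D = 4.19×10^6 × 18.2 = 7.63×10^7 J/(m²·K).
Relaxation time τ = C / λ = 7.63×10^7 / 7.77 = 9.81×10^6 s.
In days: 9.81×10^6 s / (86400 s/day) = 114 days.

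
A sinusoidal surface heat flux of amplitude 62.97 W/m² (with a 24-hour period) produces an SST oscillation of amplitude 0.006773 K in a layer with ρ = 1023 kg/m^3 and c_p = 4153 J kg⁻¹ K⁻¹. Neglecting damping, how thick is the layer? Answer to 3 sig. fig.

ω = 2π / 86400 s = 7.27×10^-5 s⁻¹.
Required C = F₀ / (A ω) = 62.97 / (0.006773 × 7.27×10^-5) = 1.28×10^8 J/(m²·K).
D = C / (ρ c_p) = 1.28×10^8 / (1023 × 4153) = 30.1 m.

30.1 m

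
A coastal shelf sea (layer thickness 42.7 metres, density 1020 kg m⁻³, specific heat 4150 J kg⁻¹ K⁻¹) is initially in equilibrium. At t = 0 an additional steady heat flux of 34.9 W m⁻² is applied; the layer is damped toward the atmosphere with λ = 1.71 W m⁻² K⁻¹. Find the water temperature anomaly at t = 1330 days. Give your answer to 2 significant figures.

14 K

Areal heat capacity C = ρ c_p D = 1020 × 4150 × 42.7 = 1.81×10^8 J/(m^2 K).
τ = C / λ = 1.81×10^8 / 1.71 = 1.06×10^8 s.
Equilibrium anomaly ΔT_eq = F / λ = 34.9 / 1.71 = 20.4 K.
t = 1330 days = 1.15×10^8 s, so t/τ = 1.09.
ΔT(t) = ΔT_eq (1 − e^(−t/τ)) = 20.4 × (1 − e^−1.09) = 13.5 K.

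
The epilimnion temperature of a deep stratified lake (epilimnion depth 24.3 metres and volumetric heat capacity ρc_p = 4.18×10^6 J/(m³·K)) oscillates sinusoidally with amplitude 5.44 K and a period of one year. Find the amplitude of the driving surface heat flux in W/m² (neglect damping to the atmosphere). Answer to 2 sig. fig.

Areal heat capacity C = ρc_p × D = 4.18×10^6 × 24.3 = 1.02×10^8 J m⁻² K⁻¹.
ω = 2π / 3.15×10^7 s = 1.99×10^-7 s⁻¹.
Cω = 1.02×10^8 × 1.99×10^-7 = 20.2 W/(m²·K).
F₀ = A × Cω = 5.44 × 20.2 = 110 W/m².

110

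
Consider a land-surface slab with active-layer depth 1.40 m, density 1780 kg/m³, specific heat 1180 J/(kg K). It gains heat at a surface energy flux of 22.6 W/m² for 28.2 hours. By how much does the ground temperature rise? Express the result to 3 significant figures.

Areal heat capacity C = ρ c_p D = 1780 × 1180 × 1.40 = 2.94×10^6 J m⁻² K⁻¹.
Net heat input Q = F Δt = 22.6 × (28.2 hours × 3600 s/hour) = 2.29×10^6 J/m².
ΔT = Q / C = 2.29×10^6 / 2.94×10^6 = 0.780 K.

0.780 K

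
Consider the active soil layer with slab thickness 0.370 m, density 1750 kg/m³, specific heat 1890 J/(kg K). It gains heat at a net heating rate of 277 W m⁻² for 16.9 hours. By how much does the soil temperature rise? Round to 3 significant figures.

13.8 K

Areal heat capacity C = ρ c_p D = 1750 × 1890 × 0.370 = 1.22×10^6 J m⁻² K⁻¹.
Net heat input Q = F Δt = 277 × (16.9 hours × 3600 s/hour) = 1.69×10^7 J/m².
ΔT = Q / C = 1.69×10^7 / 1.22×10^6 = 13.8 K.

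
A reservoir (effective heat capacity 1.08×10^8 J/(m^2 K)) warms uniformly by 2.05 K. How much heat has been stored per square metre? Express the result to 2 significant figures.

Areal heat capacity C = 1.08×10^8 J/(m^2 K) (given).
ΔQ = C ΔT = 1.08×10^8 × 2.05 = 2.21×10^8 J/m².

2.2×10^8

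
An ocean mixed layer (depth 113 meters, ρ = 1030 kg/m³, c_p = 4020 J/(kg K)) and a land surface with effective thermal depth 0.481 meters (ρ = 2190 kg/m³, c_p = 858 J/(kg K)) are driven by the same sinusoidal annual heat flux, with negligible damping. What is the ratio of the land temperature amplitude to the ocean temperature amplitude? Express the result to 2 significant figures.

520

C_ocean = 1030 × 4020 × 113 = 4.68×10^8 J/(m²·K).
C_land = 2190 × 858 × 0.481 = 9.04×10^5 J/(m²·K).
Undamped amplitude ∝ 1/C, so A_land/A_ocean = C_ocean/C_land = 518.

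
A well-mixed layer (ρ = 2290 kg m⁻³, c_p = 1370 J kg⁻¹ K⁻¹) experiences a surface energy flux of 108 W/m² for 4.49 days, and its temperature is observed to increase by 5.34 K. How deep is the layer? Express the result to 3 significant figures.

Heat input Q = F Δt = 108 × 3.88×10^5 s = 4.19×10^7 J/m².
Required areal heat capacity C = Q / ΔT = 7.85×10^6 J/(m²·K).
Depth D = C / (ρ c_p) = 7.85×10^6 / (2290 × 1370) = 2.50 m.

2.50 m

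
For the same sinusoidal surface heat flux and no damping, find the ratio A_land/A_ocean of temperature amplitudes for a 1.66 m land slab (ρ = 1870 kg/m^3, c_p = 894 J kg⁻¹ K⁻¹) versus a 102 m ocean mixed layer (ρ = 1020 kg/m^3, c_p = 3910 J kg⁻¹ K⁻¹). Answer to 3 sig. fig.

C_ocean = 1020 × 3910 × 102 = 4.07×10^8 J/(m²·K).
C_land = 1870 × 894 × 1.66 = 2.78×10^6 J/(m²·K).
Undamped amplitude ∝ 1/C, so A_land/A_ocean = C_ocean/C_land = 147.

147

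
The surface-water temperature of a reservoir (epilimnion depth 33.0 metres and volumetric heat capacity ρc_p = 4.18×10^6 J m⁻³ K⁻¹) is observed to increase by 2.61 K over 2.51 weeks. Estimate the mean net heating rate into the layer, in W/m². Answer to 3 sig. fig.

Areal heat capacity C = ρc_p × D = 4.18×10^6 × 33.0 = 1.38×10^8 J m⁻² K⁻¹.
Required heat per unit area: Q = C ΔT = 1.38×10^8 × 2.61 = 3.60×10^8 J/m².
Flux F = Q / Δt = 3.60×10^8 / 1.52×10^6 s = 237 W/m².

237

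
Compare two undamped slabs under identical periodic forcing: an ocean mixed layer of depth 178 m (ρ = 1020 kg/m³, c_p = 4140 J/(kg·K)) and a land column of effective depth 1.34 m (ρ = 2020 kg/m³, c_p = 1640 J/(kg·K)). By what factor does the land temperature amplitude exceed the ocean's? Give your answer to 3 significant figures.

169

C_ocean = 1020 × 4140 × 178 = 7.52×10^8 J/(m²·K).
C_land = 2020 × 1640 × 1.34 = 4.44×10^6 J/(m²·K).
Undamped amplitude ∝ 1/C, so A_land/A_ocean = C_ocean/C_land = 169.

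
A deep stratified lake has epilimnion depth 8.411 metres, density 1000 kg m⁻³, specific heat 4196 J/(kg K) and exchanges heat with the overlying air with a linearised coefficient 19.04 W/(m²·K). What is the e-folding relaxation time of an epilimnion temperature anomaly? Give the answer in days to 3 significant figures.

Areal heat capacity C = ρ c_p D = 1000 × 4196 × 8.411 = 3.53×10^7 J/(m^2 K).
Relaxation time τ = C / λ = 3.53×10^7 / 19.04 = 1.85×10^6 s.
In days: 1.85×10^6 s / (86400 s/day) = 21.5 days.

21.5 days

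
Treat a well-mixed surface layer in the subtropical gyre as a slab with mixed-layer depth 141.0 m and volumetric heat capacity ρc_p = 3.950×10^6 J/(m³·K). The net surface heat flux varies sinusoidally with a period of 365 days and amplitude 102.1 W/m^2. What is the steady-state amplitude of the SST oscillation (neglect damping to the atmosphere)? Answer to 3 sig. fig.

0.920 K

Areal heat capacity C = ρc_p × D = 3.950×10^6 × 141.0 = 5.57×10^8 J/(m^2 K).
Angular frequency ω = 2π / T = 2π / 3.15×10^7 s = 1.99×10^-7 s⁻¹.
Cω = 5.57×10^8 × 1.99×10^-7 = 111 W/(m²·K).
Amplitude A = F₀ / (Cω) = 102.1 / 111 = 0.920 K.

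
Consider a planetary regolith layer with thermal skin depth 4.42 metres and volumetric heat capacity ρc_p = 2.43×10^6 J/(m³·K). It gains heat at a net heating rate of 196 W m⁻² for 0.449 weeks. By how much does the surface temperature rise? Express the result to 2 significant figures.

5.0 K

Areal heat capacity C = ρc_p × D = 2.43×10^6 × 4.42 = 1.07×10^7 J m⁻² K⁻¹.
Net heat input Q = F Δt = 196 × (0.449 weeks × 6.048×10^5 s/week) = 5.32×10^7 J/m².
ΔT = Q / C = 5.32×10^7 / 1.07×10^7 = 4.96 K.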